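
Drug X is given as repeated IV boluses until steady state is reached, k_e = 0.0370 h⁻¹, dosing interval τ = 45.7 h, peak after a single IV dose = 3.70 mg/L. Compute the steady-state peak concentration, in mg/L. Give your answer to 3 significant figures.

e^(−kτ) = e^(−0.03700 × 45.7) = 0.1844
Accumulation ratio R = 1 / (1 − e^(−kτ)) = 1 / (1 − 0.1844) = 1.226
Steady-state peak = C₀ × R = 3.70 × 1.226 = 4.536 mg/L

4.54 mg/L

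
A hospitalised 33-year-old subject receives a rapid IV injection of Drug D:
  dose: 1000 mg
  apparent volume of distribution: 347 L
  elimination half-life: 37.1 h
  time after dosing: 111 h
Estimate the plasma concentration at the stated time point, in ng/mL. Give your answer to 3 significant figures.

362 ng/mL

C₀ = Dose / Vd = 1000 / 347 = 2.882 mg/L
k = ln2 / t½ = 0.693147 / 37.1 = 0.01868 h⁻¹
C = C₀ · e^(−k·t) = 2.882 × e^(−0.01868 × 111)
  = 2.882 × 0.1257 = 0.3623 mg/L
Convert: 0.3623 mg/L × 1000 = 362.3 ng/mL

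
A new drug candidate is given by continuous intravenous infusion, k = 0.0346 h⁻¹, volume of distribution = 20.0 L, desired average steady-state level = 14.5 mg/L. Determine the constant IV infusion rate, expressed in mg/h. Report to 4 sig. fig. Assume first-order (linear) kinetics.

10.03 mg/h

CL = k × Vd = 0.03460 × 20.0 = 0.6920 L/h
At steady state, infusion rate R₀ = Css × CL = 14.5 × 0.6920 = 10.03 mg/h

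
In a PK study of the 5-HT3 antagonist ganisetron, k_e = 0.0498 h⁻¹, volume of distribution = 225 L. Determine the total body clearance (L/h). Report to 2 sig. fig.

CL = k × Vd = 0.0498 × 225 = 11.21 L/h

11 L/h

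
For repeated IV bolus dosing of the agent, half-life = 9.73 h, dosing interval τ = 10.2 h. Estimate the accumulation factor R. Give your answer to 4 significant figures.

1.936

k = ln2 / t½ = 0.693147 / 9.73 = 0.07124 h⁻¹
e^(−kτ) = e^(−0.07124 × 10.2) = 0.4835
Accumulation ratio R = 1 / (1 − e^(−kτ)) = 1 / (1 − 0.4835) = 1.936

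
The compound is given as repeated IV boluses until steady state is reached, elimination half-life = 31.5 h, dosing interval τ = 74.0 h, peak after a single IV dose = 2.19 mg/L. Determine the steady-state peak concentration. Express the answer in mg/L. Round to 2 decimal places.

2.72 mg/L

k = ln2 / t½ = 0.693147 / 31.5 = 0.02200 h⁻¹
e^(−kτ) = e^(−0.02200 × 74.0) = 0.1963
Accumulation ratio R = 1 / (1 − e^(−kτ)) = 1 / (1 − 0.1963) = 1.244
Steady-state peak = C₀ × R = 2.19 × 1.244 = 2.724 mg/L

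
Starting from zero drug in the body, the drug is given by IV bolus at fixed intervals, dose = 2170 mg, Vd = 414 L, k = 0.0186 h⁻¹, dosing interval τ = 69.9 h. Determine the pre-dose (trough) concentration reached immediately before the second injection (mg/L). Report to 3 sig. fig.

1.43 mg/L

C₀ per dose = Dose / Vd = 2170 / 414 = 5.242 mg/L
Fraction remaining after one interval: r = e^(−kτ) = e^(−0.01860 × 69.9) = 0.2725
Before dose 2, 1 dose has been given (aged 1τ).
C_trough = C₀ × r = 5.242 × 0.2725 = 1.428 mg/L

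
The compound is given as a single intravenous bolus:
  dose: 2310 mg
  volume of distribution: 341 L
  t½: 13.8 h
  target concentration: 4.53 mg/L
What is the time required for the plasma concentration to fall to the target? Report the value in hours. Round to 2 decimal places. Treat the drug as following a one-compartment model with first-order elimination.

C₀ = Dose / Vd = 2310 / 341 = 6.774 mg/L
k = ln2 / t½ = 0.693147 / 13.8 = 0.05023 h⁻¹
t = ln(C₀ / C) / k = ln(6.774 / 4.53) / 0.05023
  = ln(1.495) / 0.05023 = 0.4021 / 0.05023 = 8.005 h

8.01 h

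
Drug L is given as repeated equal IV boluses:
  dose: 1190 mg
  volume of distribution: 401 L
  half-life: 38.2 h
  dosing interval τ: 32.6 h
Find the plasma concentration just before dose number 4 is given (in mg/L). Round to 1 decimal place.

C₀ per dose = Dose / Vd = 1190 / 401 = 2.968 mg/L
k = ln2 / t½ = 0.693147 / 38.2 = 0.01815 h⁻¹
Fraction remaining after one interval: r = e^(−kτ) = e^(−0.01815 × 32.6) = 0.5534
Before dose 4, 3 doses have been given (aged 1τ, 2τ, 3τ).
C_trough = C₀ × (r + r² + … + r^3) = C₀ × r(1−r^3)/(1−r)
        = 2.968 × 0.5534 × (1 − 0.1695) / (1 − 0.5534) = 3.054 mg/L

3.1 mg/L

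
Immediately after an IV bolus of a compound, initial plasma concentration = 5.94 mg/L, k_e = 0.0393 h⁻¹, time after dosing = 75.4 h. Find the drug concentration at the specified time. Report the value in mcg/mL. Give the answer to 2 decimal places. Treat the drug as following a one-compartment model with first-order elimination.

C = C₀ · e^(−k·t) = 5.940 × e^(−0.03930 × 75.4)
  = 5.940 × 0.05165 = 0.3068 mg/L
(0.3068 mg/L = 0.3068 mcg/mL)

0.31 mcg/mL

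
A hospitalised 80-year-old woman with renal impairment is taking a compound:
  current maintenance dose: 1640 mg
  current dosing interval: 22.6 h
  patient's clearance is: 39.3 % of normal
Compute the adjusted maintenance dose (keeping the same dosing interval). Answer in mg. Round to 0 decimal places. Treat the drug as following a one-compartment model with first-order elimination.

645 mg

To keep the same average steady-state level, dosing rate must scale with clearance.
CL ratio = 39.3 / 100 = 0.3930
New dose (same interval) = 1640 × 0.3930 = 644.5 mg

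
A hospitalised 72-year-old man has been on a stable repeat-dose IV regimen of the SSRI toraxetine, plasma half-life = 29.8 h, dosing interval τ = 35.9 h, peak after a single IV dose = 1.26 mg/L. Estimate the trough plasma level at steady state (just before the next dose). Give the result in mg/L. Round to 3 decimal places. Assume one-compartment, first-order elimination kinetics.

k = ln2 / t½ = 0.693147 / 29.8 = 0.02326 h⁻¹
e^(−kτ) = e^(−0.02326 × 35.9) = 0.4339
Accumulation ratio R = 1 / (1 − e^(−kτ)) = 1 / (1 − 0.4339) = 1.766
Steady-state trough = C₀ × R × e^(−kτ) = 1.26 × 1.766 × 0.4339 = 0.9655 mg/L

0.966 mg/L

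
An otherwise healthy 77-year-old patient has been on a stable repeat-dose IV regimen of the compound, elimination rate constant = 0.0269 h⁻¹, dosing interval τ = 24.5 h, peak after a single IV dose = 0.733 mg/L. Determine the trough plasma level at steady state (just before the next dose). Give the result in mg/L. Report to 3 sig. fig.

e^(−kτ) = e^(−0.02690 × 24.5) = 0.5173
Accumulation ratio R = 1 / (1 − e^(−kτ)) = 1 / (1 − 0.5173) = 2.072
Steady-state trough = C₀ × R × e^(−kτ) = 0.733 × 2.072 × 0.5173 = 0.7857 mg/L

0.786 mg/L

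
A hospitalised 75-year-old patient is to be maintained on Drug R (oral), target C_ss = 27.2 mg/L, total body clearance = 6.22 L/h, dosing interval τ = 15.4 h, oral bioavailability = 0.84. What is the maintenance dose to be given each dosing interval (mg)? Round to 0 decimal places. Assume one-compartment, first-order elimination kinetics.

3102 mg

At steady state, F × (Dose/τ) = Css × CL.
Dose = Css × CL × τ / F = 27.2 × 6.220 × 15.4 / 0.84 = 3102 mg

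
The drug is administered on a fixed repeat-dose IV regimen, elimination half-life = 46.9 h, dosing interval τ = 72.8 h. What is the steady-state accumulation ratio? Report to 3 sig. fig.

k = ln2 / t½ = 0.693147 / 46.9 = 0.01478 h⁻¹
e^(−kτ) = e^(−0.01478 × 72.8) = 0.3410
Accumulation ratio R = 1 / (1 − e^(−kτ)) = 1 / (1 − 0.3410) = 1.517

1.52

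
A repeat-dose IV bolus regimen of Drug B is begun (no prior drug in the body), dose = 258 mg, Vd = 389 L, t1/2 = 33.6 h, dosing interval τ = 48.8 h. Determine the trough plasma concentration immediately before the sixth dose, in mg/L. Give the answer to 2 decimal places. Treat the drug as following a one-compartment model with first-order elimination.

C₀ per dose = Dose / Vd = 258 / 389 = 0.6632 mg/L
k = ln2 / t½ = 0.693147 / 33.6 = 0.02063 h⁻¹
Fraction remaining after one interval: r = e^(−kτ) = e^(−0.02063 × 48.8) = 0.3654
Before dose 6, 5 doses have been given (aged 1τ, 2τ, 3τ, 4τ, 5τ).
C_trough = C₀ × (r + r² + … + r^5) = C₀ × r(1−r^5)/(1−r)
        = 0.6632 × 0.3654 × (1 − 0.006514) / (1 − 0.3654) = 0.3794 mg/L

0.38 mg/L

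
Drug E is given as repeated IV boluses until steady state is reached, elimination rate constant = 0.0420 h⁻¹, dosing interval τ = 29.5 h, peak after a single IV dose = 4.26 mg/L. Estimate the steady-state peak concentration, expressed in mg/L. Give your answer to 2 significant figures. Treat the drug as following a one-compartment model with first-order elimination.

e^(−kτ) = e^(−0.04200 × 29.5) = 0.2897
Accumulation ratio R = 1 / (1 − e^(−kτ)) = 1 / (1 − 0.2897) = 1.408
Steady-state peak = C₀ × R = 4.26 × 1.408 = 5.998 mg/L

6.0 mg/L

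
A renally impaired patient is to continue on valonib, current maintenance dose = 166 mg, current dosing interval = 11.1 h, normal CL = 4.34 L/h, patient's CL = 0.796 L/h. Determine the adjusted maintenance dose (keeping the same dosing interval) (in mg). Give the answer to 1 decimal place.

30.4 mg

To keep the same average steady-state level, dosing rate must scale with clearance.
CL ratio = 0.796 / 4.34 = 0.1834
New dose (same interval) = 166 × 0.1834 = 30.44 mg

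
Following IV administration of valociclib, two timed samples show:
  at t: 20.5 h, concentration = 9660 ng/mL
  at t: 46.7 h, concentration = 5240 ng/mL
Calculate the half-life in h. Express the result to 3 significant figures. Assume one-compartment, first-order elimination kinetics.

29.7 h

k = ln(C₁/C₂) / (t₂ − t₁) = ln(9660/5240) / (46.7 − 20.5)
  = 0.6117 / 26.20 = 0.02335 h⁻¹
t½ = ln2 / k = 0.693147 / 0.02335 = 29.69 h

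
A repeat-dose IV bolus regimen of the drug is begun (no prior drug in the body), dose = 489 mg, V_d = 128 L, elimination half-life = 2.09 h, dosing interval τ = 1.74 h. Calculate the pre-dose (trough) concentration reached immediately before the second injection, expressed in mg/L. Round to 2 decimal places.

C₀ per dose = Dose / Vd = 489 / 128 = 3.820 mg/L
k = ln2 / t½ = 0.693147 / 2.09 = 0.3316 h⁻¹
Fraction remaining after one interval: r = e^(−kτ) = e^(−0.3316 × 1.74) = 0.5616
Before dose 2, 1 dose has been given (aged 1τ).
C_trough = C₀ × r = 3.820 × 0.5616 = 2.145 mg/L

2.15 mg/L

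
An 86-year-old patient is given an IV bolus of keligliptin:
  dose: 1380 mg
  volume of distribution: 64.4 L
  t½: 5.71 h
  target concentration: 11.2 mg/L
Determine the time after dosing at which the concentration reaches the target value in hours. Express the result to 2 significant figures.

5.3 h

C₀ = Dose / Vd = 1380 / 64.4 = 21.43 mg/L
k = ln2 / t½ = 0.693147 / 5.71 = 0.1214 h⁻¹
t = ln(C₀ / C) / k = ln(21.43 / 11.2) / 0.1214
  = ln(1.913) / 0.1214 = 0.6487 / 0.1214 = 5.343 h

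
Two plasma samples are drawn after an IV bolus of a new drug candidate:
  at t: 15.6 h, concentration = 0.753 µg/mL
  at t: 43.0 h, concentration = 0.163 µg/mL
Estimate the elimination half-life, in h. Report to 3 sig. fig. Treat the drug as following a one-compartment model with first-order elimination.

12.4 h

k = ln(C₁/C₂) / (t₂ − t₁) = ln(0.753/0.163) / (43.0 − 15.6)
  = 1.530 / 27.40 = 0.05584 h⁻¹
t½ = ln2 / k = 0.693147 / 0.05584 = 12.41 h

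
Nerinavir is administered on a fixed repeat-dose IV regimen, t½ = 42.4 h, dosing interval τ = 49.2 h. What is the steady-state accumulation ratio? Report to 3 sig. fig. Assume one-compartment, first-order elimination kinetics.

1.81

k = ln2 / t½ = 0.693147 / 42.4 = 0.01635 h⁻¹
e^(−kτ) = e^(−0.01635 × 49.2) = 0.4473
Accumulation ratio R = 1 / (1 − e^(−kτ)) = 1 / (1 − 0.4473) = 1.809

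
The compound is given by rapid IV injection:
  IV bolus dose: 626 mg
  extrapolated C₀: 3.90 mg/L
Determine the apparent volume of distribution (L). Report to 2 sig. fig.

160 L

Vd = Dose / C₀ = 626.0 / 3.90 = 160.5 L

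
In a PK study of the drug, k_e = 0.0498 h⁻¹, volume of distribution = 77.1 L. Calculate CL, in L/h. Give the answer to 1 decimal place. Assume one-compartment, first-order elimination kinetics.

CL = k × Vd = 0.0498 × 77.1 = 3.840 L/h

3.8 L/h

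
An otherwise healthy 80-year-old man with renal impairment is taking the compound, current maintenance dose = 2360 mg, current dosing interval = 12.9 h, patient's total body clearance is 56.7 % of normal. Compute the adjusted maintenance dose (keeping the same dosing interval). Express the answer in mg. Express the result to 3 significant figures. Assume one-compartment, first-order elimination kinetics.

To keep the same average steady-state level, dosing rate must scale with clearance.
CL ratio = 56.7 / 100 = 0.5670
New dose (same interval) = 2360 × 0.5670 = 1338 mg

1340 mg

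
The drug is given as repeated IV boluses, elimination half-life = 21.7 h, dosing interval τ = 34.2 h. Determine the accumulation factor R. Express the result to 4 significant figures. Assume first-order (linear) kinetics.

1.505

k = ln2 / t½ = 0.693147 / 21.7 = 0.03194 h⁻¹
e^(−kτ) = e^(−0.03194 × 34.2) = 0.3354
Accumulation ratio R = 1 / (1 − e^(−kτ)) = 1 / (1 − 0.3354) = 1.505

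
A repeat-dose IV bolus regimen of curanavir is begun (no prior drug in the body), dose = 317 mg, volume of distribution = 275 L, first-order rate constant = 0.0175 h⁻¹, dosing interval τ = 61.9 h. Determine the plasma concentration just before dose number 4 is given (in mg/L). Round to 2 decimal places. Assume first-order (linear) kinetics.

C₀ per dose = Dose / Vd = 317 / 275 = 1.153 mg/L
Fraction remaining after one interval: r = e^(−kτ) = e^(−0.01750 × 61.9) = 0.3385
Before dose 4, 3 doses have been given (aged 1τ, 2τ, 3τ).
C_trough = C₀ × (r + r² + … + r^3) = C₀ × r(1−r^3)/(1−r)
        = 1.153 × 0.3385 × (1 − 0.03879) / (1 − 0.3385) = 0.5671 mg/L

0.57 mg/L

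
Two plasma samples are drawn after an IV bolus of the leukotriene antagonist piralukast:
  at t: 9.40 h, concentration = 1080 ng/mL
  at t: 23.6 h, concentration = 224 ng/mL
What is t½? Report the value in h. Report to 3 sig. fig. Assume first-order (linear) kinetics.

6.26 h

k = ln(C₁/C₂) / (t₂ − t₁) = ln(1080/224) / (23.6 − 9.40)
  = 1.573 / 14.20 = 0.1108 h⁻¹
t½ = ln2 / k = 0.693147 / 0.1108 = 6.256 h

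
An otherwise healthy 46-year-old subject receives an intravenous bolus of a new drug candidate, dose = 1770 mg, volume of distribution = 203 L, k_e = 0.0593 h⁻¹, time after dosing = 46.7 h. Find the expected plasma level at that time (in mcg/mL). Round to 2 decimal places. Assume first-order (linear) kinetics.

C₀ = Dose / Vd = 1770 / 203 = 8.719 mg/L
C = C₀ · e^(−k·t) = 8.719 × e^(−0.05930 × 46.7)
  = 8.719 × 0.06271 = 0.5468 mg/L
(0.5468 mg/L = 0.5468 mcg/mL)

0.55 mcg/mL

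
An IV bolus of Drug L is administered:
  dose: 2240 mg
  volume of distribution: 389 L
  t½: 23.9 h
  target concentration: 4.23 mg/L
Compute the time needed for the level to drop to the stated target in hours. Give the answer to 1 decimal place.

10.6 h

C₀ = Dose / Vd = 2240 / 389 = 5.758 mg/L
k = ln2 / t½ = 0.693147 / 23.9 = 0.02900 h⁻¹
t = ln(C₀ / C) / k = ln(5.758 / 4.23) / 0.02900
  = ln(1.361) / 0.02900 = 0.3082 / 0.02900 = 10.63 h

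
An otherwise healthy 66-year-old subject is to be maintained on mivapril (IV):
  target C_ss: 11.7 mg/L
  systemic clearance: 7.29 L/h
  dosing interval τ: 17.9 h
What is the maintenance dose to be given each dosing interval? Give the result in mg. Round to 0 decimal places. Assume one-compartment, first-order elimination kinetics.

1527 mg

At steady state, Dose/τ = Css × CL.
Dose = Css × CL × τ = 11.7 × 7.290 × 17.9 = 1527 mg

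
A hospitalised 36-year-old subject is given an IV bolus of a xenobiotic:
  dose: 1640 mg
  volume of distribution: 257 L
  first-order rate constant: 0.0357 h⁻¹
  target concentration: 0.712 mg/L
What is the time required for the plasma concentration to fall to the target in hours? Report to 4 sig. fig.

61.43 h

C₀ = Dose / Vd = 1640 / 257 = 6.381 mg/L
t = ln(C₀ / C) / k = ln(6.381 / 0.712) / 0.03570
  = ln(8.962) / 0.03570 = 2.193 / 0.03570 = 61.43 h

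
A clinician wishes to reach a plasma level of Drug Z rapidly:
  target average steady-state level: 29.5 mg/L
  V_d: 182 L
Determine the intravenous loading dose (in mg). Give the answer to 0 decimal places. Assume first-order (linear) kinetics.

5369 mg

LD = Css × Vd = 29.5 × 182 = 5369 mg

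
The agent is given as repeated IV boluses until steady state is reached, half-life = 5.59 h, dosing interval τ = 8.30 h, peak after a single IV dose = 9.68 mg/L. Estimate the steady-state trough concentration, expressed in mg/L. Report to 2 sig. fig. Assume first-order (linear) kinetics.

5.4 mg/L

k = ln2 / t½ = 0.693147 / 5.59 = 0.1240 h⁻¹
e^(−kτ) = e^(−0.1240 × 8.30) = 0.3573
Accumulation ratio R = 1 / (1 − e^(−kτ)) = 1 / (1 − 0.3573) = 1.556
Steady-state trough = C₀ × R × e^(−kτ) = 9.68 × 1.556 × 0.3573 = 5.382 mg/L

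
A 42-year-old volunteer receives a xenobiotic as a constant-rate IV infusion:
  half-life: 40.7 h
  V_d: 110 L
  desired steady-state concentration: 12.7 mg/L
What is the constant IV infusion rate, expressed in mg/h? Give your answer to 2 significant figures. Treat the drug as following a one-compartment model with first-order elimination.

24 mg/h

k = ln2 / t½ = 0.693147 / 40.7 = 0.01703 h⁻¹
CL = k × Vd = 0.01703 × 110 = 1.873 L/h
At steady state, infusion rate R₀ = Css × CL = 12.7 × 1.873 = 23.79 mg/h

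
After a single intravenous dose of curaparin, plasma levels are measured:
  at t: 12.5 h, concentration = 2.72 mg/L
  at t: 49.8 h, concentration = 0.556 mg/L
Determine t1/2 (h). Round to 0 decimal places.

16 h

k = ln(C₁/C₂) / (t₂ − t₁) = ln(2.72/0.556) / (49.8 − 12.5)
  = 1.588 / 37.30 = 0.04257 h⁻¹
t½ = ln2 / k = 0.693147 / 0.04257 = 16.28 h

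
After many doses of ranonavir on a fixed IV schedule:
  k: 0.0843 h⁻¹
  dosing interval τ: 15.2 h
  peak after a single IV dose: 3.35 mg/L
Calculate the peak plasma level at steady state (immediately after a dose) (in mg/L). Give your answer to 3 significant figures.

4.64 mg/L

e^(−kτ) = e^(−0.08430 × 15.2) = 0.2777
Accumulation ratio R = 1 / (1 − e^(−kτ)) = 1 / (1 − 0.2777) = 1.384
Steady-state peak = C₀ × R = 3.35 × 1.384 = 4.636 mg/L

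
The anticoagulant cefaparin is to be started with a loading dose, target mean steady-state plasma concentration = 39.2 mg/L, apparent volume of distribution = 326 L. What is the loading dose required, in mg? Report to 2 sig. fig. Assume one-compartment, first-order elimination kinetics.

LD = Css × Vd = 39.2 × 326 = 12780 mg

13000 mg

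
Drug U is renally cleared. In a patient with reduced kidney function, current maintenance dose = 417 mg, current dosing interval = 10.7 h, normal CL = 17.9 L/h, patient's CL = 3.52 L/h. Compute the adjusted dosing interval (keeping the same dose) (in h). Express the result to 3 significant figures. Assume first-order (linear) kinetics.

To keep the same average steady-state level, dosing rate must scale with clearance.
CL ratio = 3.52 / 17.9 = 0.1966
New interval (same dose) = 10.7 / 0.1966 = 54.43 h

54.4 h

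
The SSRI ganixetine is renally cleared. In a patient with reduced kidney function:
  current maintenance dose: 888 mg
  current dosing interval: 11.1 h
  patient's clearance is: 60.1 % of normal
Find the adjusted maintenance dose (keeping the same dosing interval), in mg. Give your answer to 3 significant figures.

534 mg

To keep the same average steady-state level, dosing rate must scale with clearance.
CL ratio = 60.1 / 100 = 0.6010
New dose (same interval) = 888 × 0.6010 = 533.7 mg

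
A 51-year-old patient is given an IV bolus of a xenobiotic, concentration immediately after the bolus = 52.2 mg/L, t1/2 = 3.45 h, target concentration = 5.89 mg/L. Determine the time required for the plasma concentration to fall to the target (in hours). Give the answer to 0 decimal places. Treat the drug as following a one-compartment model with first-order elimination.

k = ln2 / t½ = 0.693147 / 3.45 = 0.2009 h⁻¹
t = ln(C₀ / C) / k = ln(52.20 / 5.89) / 0.2009
  = ln(8.862) / 0.2009 = 2.182 / 0.2009 = 10.86 h

11 h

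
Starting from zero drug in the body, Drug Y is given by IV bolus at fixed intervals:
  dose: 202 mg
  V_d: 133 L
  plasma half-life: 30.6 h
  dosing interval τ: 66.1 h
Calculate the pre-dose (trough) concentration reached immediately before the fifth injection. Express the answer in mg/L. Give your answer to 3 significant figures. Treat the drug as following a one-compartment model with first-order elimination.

C₀ per dose = Dose / Vd = 202 / 133 = 1.519 mg/L
k = ln2 / t½ = 0.693147 / 30.6 = 0.02265 h⁻¹
Fraction remaining after one interval: r = e^(−kτ) = e^(−0.02265 × 66.1) = 0.2238
Before dose 5, 4 doses have been given (aged 1τ, 2τ, 3τ, 4τ).
C_trough = C₀ × (r + r² + … + r^4) = C₀ × r(1−r^4)/(1−r)
        = 1.519 × 0.2238 × (1 − 0.002509) / (1 − 0.2238) = 0.4369 mg/L

0.437 mg/L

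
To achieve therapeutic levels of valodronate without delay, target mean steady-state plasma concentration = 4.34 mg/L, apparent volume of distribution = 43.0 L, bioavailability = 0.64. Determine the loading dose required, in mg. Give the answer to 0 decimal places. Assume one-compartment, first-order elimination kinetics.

292 mg

LD = Css × Vd / F = 4.34 × 43.0 / 0.64 = 291.6 mg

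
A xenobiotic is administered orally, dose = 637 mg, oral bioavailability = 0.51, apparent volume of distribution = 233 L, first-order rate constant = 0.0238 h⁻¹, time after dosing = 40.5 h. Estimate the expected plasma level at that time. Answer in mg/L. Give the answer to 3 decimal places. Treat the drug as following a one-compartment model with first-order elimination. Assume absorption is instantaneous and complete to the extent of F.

Amount reaching circulation = F × Dose = 0.51 × 637.0 = 324.9 mg
C₀ = F·Dose / Vd = 324.9 / 233 = 1.394 mg/L
C = C₀ · e^(−k·t) = 1.394 × e^(−0.02380 × 40.5)
  = 1.394 × 0.3814 = 0.5317 mg/L

0.532 mg/L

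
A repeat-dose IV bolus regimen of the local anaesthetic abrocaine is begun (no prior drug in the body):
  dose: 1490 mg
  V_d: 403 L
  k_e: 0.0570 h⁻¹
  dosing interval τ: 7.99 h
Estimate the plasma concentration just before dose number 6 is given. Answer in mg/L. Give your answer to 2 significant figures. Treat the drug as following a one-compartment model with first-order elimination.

C₀ per dose = Dose / Vd = 1490 / 403 = 3.697 mg/L
Fraction remaining after one interval: r = e^(−kτ) = e^(−0.05700 × 7.99) = 0.6342
Before dose 6, 5 doses have been given (aged 1τ, 2τ, 3τ, 4τ, 5τ).
C_trough = C₀ × (r + r² + … + r^5) = C₀ × r(1−r^5)/(1−r)
        = 3.697 × 0.6342 × (1 − 0.1026) / (1 − 0.6342) = 5.752 mg/L

5.8 mg/L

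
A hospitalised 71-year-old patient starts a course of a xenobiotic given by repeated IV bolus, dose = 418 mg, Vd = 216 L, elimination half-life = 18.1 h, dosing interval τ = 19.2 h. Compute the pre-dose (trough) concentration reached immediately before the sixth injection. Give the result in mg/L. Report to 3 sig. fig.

C₀ per dose = Dose / Vd = 418 / 216 = 1.935 mg/L
k = ln2 / t½ = 0.693147 / 18.1 = 0.03830 h⁻¹
Fraction remaining after one interval: r = e^(−kτ) = e^(−0.03830 × 19.2) = 0.4793
Before dose 6, 5 doses have been given (aged 1τ, 2τ, 3τ, 4τ, 5τ).
C_trough = C₀ × (r + r² + … + r^5) = C₀ × r(1−r^5)/(1−r)
        = 1.935 × 0.4793 × (1 − 0.02530) / (1 − 0.4793) = 1.736 mg/L

1.74 mg/L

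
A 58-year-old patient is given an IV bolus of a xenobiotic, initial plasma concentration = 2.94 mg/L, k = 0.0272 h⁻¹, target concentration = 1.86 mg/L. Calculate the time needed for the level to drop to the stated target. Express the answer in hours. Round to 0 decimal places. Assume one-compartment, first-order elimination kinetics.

17 h

t = ln(C₀ / C) / k = ln(2.940 / 1.86) / 0.02720
  = ln(1.581) / 0.02720 = 0.4581 / 0.02720 = 16.84 h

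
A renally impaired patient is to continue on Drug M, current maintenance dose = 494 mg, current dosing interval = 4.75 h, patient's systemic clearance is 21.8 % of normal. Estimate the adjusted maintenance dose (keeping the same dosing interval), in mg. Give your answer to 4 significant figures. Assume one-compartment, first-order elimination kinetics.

To keep the same average steady-state level, dosing rate must scale with clearance.
CL ratio = 21.8 / 100 = 0.2180
New dose (same interval) = 494 × 0.2180 = 107.7 mg

107.7 mg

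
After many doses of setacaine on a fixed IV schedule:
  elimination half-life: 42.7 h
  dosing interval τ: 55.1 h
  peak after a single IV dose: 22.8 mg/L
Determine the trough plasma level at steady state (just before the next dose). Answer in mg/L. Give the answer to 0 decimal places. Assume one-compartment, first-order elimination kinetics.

16 mg/L

k = ln2 / t½ = 0.693147 / 42.7 = 0.01623 h⁻¹
e^(−kτ) = e^(−0.01623 × 55.1) = 0.4089
Accumulation ratio R = 1 / (1 − e^(−kτ)) = 1 / (1 − 0.4089) = 1.692
Steady-state trough = C₀ × R × e^(−kτ) = 22.8 × 1.692 × 0.4089 = 15.77 mg/L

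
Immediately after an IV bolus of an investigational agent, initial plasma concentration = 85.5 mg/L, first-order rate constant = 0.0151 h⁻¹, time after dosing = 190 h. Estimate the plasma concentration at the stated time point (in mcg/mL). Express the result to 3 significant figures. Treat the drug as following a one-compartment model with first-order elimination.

C = C₀ · e^(−k·t) = 85.50 × e^(−0.01510 × 190)
  = 85.50 × 0.05676 = 4.853 mg/L
(4.853 mg/L = 4.853 mcg/mL)

4.85 mcg/mL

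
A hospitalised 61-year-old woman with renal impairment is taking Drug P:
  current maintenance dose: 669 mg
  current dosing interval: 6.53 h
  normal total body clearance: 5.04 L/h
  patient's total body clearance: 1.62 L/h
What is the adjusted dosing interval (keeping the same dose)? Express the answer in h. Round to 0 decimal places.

To keep the same average steady-state level, dosing rate must scale with clearance.
CL ratio = 1.62 / 5.04 = 0.3214
New interval (same dose) = 6.53 / 0.3214 = 20.32 h

20 h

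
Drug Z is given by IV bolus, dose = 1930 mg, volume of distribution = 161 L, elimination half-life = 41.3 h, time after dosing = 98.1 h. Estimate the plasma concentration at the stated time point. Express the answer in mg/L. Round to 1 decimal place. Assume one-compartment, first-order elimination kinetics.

C₀ = Dose / Vd = 1930 / 161 = 11.99 mg/L
k = ln2 / t½ = 0.693147 / 41.3 = 0.01678 h⁻¹
C = C₀ · e^(−k·t) = 11.99 × e^(−0.01678 × 98.1)
  = 11.99 × 0.1928 = 2.312 mg/L

2.3 mg/L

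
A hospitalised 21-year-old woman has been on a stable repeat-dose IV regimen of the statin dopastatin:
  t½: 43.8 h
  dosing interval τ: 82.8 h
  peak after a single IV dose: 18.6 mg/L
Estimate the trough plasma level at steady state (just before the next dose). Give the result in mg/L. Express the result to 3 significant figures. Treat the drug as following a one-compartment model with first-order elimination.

k = ln2 / t½ = 0.693147 / 43.8 = 0.01583 h⁻¹
e^(−kτ) = e^(−0.01583 × 82.8) = 0.2696
Accumulation ratio R = 1 / (1 − e^(−kτ)) = 1 / (1 − 0.2696) = 1.369
Steady-state trough = C₀ × R × e^(−kτ) = 18.6 × 1.369 × 0.2696 = 6.865 mg/L

6.87 mg/L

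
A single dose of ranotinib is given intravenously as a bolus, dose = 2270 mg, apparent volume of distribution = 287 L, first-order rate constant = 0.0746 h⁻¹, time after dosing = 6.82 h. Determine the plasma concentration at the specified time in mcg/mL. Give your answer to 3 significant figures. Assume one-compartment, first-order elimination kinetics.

4.76 mcg/mL

C₀ = Dose / Vd = 2270 / 287 = 7.909 mg/L
C = C₀ · e^(−k·t) = 7.909 × e^(−0.07460 × 6.82)
  = 7.909 × 0.6012 = 4.755 mg/L
(4.755 mg/L = 4.755 mcg/mL)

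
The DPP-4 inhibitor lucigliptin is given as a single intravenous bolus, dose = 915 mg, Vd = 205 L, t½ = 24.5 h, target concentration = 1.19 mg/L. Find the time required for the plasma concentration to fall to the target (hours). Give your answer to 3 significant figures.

C₀ = Dose / Vd = 915.0 / 205 = 4.463 mg/L
k = ln2 / t½ = 0.693147 / 24.5 = 0.02829 h⁻¹
t = ln(C₀ / C) / k = ln(4.463 / 1.19) / 0.02829
  = ln(3.750) / 0.02829 = 1.322 / 0.02829 = 46.73 h

46.7 h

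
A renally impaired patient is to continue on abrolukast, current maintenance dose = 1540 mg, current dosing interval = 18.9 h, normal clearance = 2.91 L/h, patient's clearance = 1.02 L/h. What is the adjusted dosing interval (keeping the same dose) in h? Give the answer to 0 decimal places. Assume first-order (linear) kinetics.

To keep the same average steady-state level, dosing rate must scale with clearance.
CL ratio = 1.02 / 2.91 = 0.3505
New interval (same dose) = 18.9 / 0.3505 = 53.92 h

54 h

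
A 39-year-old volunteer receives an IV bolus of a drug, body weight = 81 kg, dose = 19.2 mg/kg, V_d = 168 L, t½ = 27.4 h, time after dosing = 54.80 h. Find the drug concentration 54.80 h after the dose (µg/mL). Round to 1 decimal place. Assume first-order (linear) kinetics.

2.3 µg/mL

Total dose = 19.2 × 81 = 1555 mg
C₀ = Dose / Vd = 1555 / 168 = 9.256 mg/L
k = ln2 / t½ = 0.693147 / 27.4 = 0.02530 h⁻¹
t / t½ = 54.80 / 27.4 = 2 half-lives
C = C₀ × (1/2)^2 = 9.256 × 0.2500 = 2.314 mg/L
(2.314 mg/L = 2.314 µg/mL)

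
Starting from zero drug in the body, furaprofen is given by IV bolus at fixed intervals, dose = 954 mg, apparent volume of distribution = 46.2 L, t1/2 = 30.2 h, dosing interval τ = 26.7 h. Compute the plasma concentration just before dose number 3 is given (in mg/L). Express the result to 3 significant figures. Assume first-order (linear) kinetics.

C₀ per dose = Dose / Vd = 954 / 46.2 = 20.65 mg/L
k = ln2 / t½ = 0.693147 / 30.2 = 0.02295 h⁻¹
Fraction remaining after one interval: r = e^(−kτ) = e^(−0.02295 × 26.7) = 0.5419
Before dose 3, 2 doses have been given (aged 1τ, 2τ).
C_trough = C₀ × (r + r²) = 20.65 × (0.5419 + 0.2937) = 17.26 mg/L

17.3 mg/L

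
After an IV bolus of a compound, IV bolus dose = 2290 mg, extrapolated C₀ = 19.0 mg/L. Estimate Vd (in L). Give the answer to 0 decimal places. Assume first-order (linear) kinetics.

121 L

Vd = Dose / C₀ = 2290 / 19.0 = 120.5 L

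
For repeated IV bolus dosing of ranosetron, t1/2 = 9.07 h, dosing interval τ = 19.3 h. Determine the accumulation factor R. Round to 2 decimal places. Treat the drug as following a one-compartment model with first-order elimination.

1.30

k = ln2 / t½ = 0.693147 / 9.07 = 0.07642 h⁻¹
e^(−kτ) = e^(−0.07642 × 19.3) = 0.2288
Accumulation ratio R = 1 / (1 − e^(−kτ)) = 1 / (1 − 0.2288) = 1.297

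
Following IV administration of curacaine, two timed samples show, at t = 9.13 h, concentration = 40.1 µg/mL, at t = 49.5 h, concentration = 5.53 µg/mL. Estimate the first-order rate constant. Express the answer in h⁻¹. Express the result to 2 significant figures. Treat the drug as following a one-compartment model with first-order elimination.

0.049 h⁻¹

k = ln(C₁/C₂) / (t₂ − t₁) = ln(40.1/5.53) / (49.5 − 9.13)
  = 1.981 / 40.37 = 0.04907 h⁻¹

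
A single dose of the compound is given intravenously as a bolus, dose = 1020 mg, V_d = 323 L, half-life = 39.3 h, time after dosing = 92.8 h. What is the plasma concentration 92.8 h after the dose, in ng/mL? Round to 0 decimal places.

615 ng/mL

C₀ = Dose / Vd = 1020 / 323 = 3.158 mg/L
k = ln2 / t½ = 0.693147 / 39.3 = 0.01764 h⁻¹
C = C₀ · e^(−k·t) = 3.158 × e^(−0.01764 × 92.8)
  = 3.158 × 0.1946 = 0.6145 mg/L
Convert: 0.6145 mg/L × 1000 = 614.5 ng/mL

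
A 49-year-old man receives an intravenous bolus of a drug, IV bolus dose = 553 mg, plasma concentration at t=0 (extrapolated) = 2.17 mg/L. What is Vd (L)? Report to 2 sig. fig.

Vd = Dose / C₀ = 553.0 / 2.17 = 254.8 L

250 L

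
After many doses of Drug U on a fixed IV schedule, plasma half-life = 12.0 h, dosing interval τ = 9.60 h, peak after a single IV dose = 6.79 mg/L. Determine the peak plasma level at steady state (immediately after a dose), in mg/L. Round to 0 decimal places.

k = ln2 / t½ = 0.693147 / 12.0 = 0.05776 h⁻¹
e^(−kτ) = e^(−0.05776 × 9.60) = 0.5744
Accumulation ratio R = 1 / (1 − e^(−kτ)) = 1 / (1 − 0.5744) = 2.350
Steady-state peak = C₀ × R = 6.79 × 2.350 = 15.96 mg/L

16 mg/L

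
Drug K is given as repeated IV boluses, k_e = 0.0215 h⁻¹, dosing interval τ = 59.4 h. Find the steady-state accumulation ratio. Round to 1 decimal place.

1.4

e^(−kτ) = e^(−0.02150 × 59.4) = 0.2788
Accumulation ratio R = 1 / (1 − e^(−kτ)) = 1 / (1 − 0.2788) = 1.387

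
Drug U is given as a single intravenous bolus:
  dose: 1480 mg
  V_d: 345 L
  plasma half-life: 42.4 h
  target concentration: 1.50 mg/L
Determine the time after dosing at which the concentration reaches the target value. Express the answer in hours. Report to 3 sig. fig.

64.3 h

C₀ = Dose / Vd = 1480 / 345 = 4.290 mg/L
k = ln2 / t½ = 0.693147 / 42.4 = 0.01635 h⁻¹
t = ln(C₀ / C) / k = ln(4.290 / 1.50) / 0.01635
  = ln(2.860) / 0.01635 = 1.051 / 0.01635 = 64.28 h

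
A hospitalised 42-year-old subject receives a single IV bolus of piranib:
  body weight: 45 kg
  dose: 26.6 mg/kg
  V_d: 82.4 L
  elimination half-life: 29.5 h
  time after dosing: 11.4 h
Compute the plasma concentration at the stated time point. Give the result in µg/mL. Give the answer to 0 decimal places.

11 µg/mL

Total dose = 26.6 × 45 = 1197 mg
C₀ = Dose / Vd = 1197 / 82.4 = 14.53 mg/L
k = ln2 / t½ = 0.693147 / 29.5 = 0.02350 h⁻¹
C = C₀ · e^(−k·t) = 14.53 × e^(−0.02350 × 11.4)
  = 14.53 × 0.7650 = 11.12 mg/L
(11.12 mg/L = 11.12 µg/mL)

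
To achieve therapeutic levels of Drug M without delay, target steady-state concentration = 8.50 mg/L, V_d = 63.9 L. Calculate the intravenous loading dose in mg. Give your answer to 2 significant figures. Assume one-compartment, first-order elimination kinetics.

LD = Css × Vd = 8.50 × 63.9 = 543.2 mg

540 mg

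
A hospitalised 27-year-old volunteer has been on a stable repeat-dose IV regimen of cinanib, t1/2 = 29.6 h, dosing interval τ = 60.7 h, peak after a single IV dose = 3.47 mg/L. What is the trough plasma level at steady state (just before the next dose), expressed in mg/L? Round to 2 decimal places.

k = ln2 / t½ = 0.693147 / 29.6 = 0.02342 h⁻¹
e^(−kτ) = e^(−0.02342 × 60.7) = 0.2413
Accumulation ratio R = 1 / (1 − e^(−kτ)) = 1 / (1 − 0.2413) = 1.318
Steady-state trough = C₀ × R × e^(−kτ) = 3.47 × 1.318 × 0.2413 = 1.104 mg/L

1.10 mg/L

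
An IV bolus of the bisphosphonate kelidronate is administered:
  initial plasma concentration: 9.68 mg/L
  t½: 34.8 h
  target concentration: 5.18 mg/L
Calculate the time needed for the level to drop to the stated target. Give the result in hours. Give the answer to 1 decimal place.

31.4 h

k = ln2 / t½ = 0.693147 / 34.8 = 0.01992 h⁻¹
t = ln(C₀ / C) / k = ln(9.680 / 5.18) / 0.01992
  = ln(1.869) / 0.01992 = 0.6254 / 0.01992 = 31.40 h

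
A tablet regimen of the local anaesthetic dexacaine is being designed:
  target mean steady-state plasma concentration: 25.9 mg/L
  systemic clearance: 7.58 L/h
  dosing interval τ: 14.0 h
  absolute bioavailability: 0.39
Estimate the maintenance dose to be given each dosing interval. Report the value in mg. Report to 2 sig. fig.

At steady state, F × (Dose/τ) = Css × CL.
Dose = Css × CL × τ / F = 25.9 × 7.580 × 14.0 / 0.39 = 7047 mg

7000 mg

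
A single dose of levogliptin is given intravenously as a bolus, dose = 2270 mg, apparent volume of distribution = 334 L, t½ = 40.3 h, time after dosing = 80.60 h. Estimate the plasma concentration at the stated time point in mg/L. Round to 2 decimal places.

1.70 mg/L

C₀ = Dose / Vd = 2270 / 334 = 6.796 mg/L
k = ln2 / t½ = 0.693147 / 40.3 = 0.01720 h⁻¹
t / t½ = 80.60 / 40.3 = 2 half-lives
C = C₀ × (1/2)^2 = 6.796 × 0.2500 = 1.699 mg/L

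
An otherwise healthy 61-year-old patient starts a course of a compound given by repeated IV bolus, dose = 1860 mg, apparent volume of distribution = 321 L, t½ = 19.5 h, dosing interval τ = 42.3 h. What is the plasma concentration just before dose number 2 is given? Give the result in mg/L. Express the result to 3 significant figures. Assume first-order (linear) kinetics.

C₀ per dose = Dose / Vd = 1860 / 321 = 5.794 mg/L
k = ln2 / t½ = 0.693147 / 19.5 = 0.03555 h⁻¹
Fraction remaining after one interval: r = e^(−kτ) = e^(−0.03555 × 42.3) = 0.2223
Before dose 2, 1 dose has been given (aged 1τ).
C_trough = C₀ × r = 5.794 × 0.2223 = 1.288 mg/L

1.29 mg/L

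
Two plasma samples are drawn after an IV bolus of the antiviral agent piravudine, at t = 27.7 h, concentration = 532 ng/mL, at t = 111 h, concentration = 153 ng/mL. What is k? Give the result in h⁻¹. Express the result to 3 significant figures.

0.0150 h⁻¹

k = ln(C₁/C₂) / (t₂ − t₁) = ln(532/153) / (111 − 27.7)
  = 1.246 / 83.30 = 0.01496 h⁻¹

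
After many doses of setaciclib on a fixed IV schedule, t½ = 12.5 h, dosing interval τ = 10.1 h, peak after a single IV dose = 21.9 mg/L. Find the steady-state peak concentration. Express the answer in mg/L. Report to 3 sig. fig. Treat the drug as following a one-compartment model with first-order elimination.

k = ln2 / t½ = 0.693147 / 12.5 = 0.05545 h⁻¹
e^(−kτ) = e^(−0.05545 × 10.1) = 0.5712
Accumulation ratio R = 1 / (1 − e^(−kτ)) = 1 / (1 − 0.5712) = 2.332
Steady-state peak = C₀ × R = 21.9 × 2.332 = 51.07 mg/L

51.1 mg/L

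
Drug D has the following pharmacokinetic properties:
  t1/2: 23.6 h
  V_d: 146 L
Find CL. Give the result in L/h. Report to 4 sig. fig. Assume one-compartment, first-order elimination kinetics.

k = ln2 / t½ = 0.693147 / 23.6 = 0.02937 h⁻¹
CL = k × Vd = 0.02937 × 146 = 4.288 L/h

4.288 L/h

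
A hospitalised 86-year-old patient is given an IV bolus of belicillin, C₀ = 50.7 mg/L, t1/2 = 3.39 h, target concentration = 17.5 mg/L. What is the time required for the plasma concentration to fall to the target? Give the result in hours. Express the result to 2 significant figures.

5.2 h

k = ln2 / t½ = 0.693147 / 3.39 = 0.2045 h⁻¹
t = ln(C₀ / C) / k = ln(50.70 / 17.5) / 0.2045
  = ln(2.897) / 0.2045 = 1.064 / 0.2045 = 5.203 h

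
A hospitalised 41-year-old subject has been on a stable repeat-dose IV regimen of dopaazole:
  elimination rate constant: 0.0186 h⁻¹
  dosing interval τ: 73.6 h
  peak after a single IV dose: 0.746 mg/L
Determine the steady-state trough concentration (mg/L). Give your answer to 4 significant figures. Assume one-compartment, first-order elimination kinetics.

e^(−kτ) = e^(−0.01860 × 73.6) = 0.2544
Accumulation ratio R = 1 / (1 − e^(−kτ)) = 1 / (1 − 0.2544) = 1.341
Steady-state trough = C₀ × R × e^(−kτ) = 0.746 × 1.341 × 0.2544 = 0.2545 mg/L

0.2545 mg/L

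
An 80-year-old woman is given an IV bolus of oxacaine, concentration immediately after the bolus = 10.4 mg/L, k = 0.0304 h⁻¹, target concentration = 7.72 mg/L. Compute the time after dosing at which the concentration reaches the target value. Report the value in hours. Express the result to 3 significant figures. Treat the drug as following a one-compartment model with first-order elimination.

9.80 h

t = ln(C₀ / C) / k = ln(10.40 / 7.72) / 0.03040
  = ln(1.347) / 0.03040 = 0.2979 / 0.03040 = 9.799 h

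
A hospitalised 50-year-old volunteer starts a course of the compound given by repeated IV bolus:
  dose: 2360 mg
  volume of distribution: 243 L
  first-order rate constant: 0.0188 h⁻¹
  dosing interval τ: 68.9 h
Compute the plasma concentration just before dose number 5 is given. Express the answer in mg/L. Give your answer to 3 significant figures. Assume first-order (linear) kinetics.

3.64 mg/L

C₀ per dose = Dose / Vd = 2360 / 243 = 9.712 mg/L
Fraction remaining after one interval: r = e^(−kτ) = e^(−0.01880 × 68.9) = 0.2738
Before dose 5, 4 doses have been given (aged 1τ, 2τ, 3τ, 4τ).
C_trough = C₀ × (r + r² + … + r^4) = C₀ × r(1−r^4)/(1−r)
        = 9.712 × 0.2738 × (1 − 0.005620) / (1 − 0.2738) = 3.641 mg/L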